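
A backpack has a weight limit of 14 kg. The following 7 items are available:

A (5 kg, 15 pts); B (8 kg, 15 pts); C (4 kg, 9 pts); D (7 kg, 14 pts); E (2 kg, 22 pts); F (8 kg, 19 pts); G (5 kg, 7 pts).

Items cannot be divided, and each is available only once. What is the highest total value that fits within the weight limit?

51 pts

Check high-value combinations within 14 kg:
- A+D+E: weight 5+7+2=14, value 15+14+22=51
- C+E+F: weight 4+2+8=14, value 9+22+19=50
- A+C+E: weight 5+4+2=11, value 15+9+22=46
Best: 51 pts.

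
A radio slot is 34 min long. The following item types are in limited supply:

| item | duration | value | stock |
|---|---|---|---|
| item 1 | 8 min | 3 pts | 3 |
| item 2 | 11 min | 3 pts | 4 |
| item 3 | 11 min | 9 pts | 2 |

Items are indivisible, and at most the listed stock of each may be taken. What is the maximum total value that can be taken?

21 pts

Best selections within duration 34 and stock limits:
- 1×item 1 + 2×item 3: duration 30, value 21
- 1×item 2 + 2×item 3: duration 33, value 21
- 2×item 3: duration 22, value 18
Best: 21 pts.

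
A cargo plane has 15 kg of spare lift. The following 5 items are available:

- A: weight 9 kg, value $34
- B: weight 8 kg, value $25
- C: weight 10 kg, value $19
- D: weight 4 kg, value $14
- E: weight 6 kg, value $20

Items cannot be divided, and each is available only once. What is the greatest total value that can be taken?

This is a 0/1 knapsack; check combinations near the capacity.
- A+E: weight 9+6=15, value 34+20=54
- A+D: weight 9+4=13, value 34+14=48
- B+E: weight 8+6=14, value 25+20=45
- B+D: weight 8+4=12, value 25+14=39
Best: $54.

$54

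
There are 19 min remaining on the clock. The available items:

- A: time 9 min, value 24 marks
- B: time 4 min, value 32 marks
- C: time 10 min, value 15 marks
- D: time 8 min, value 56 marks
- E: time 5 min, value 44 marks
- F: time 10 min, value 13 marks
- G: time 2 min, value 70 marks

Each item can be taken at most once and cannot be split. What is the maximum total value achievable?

202 marks

This is a 0/1 knapsack; check combinations near the capacity.
- B+D+E+G: time 4+8+5+2=19, value 32+56+44+70=202
- D+E+G: time 8+5+2=15, value 56+44+70=170
- B+D+G: time 4+8+2=14, value 32+56+70=158
Best: 202 marks.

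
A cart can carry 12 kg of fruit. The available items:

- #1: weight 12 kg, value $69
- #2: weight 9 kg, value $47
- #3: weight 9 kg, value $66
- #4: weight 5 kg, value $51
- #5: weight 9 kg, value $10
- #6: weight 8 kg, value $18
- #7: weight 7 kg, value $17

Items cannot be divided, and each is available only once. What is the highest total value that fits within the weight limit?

This is a 0/1 knapsack; check combinations near the capacity.
- #1: weight 12, value 69
- #4+#7: weight 5+7=12, value 51+17=68
- #3: weight 9, value 66
- #4: weight 5, value 51
- #2: weight 9, value 47
Best: $69.

$69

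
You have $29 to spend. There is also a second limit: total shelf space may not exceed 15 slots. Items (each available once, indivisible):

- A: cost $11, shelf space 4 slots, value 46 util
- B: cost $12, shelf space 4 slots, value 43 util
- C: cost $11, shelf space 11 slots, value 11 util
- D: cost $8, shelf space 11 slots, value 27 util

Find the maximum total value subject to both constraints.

89 util

Feasible sets respecting both limits:
- A+B: cost 23, shelf space 8, value 89
- A+D: cost 19, shelf space 15, value 73
- B+D: cost 20, shelf space 15, value 70
- A+C: cost 22, shelf space 15, value 57
Best: 89 util.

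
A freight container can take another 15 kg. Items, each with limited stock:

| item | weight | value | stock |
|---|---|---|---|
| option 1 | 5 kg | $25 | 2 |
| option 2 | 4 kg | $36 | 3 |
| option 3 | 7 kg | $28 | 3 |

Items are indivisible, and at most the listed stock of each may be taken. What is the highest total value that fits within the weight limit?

$108

Best selections within weight 15 and stock limits:
- 3×option 2: weight 12, value 108
- 2×option 2 + 1×option 3: weight 15, value 100
- 1×option 1 + 2×option 2: weight 13, value 97
Best: $108.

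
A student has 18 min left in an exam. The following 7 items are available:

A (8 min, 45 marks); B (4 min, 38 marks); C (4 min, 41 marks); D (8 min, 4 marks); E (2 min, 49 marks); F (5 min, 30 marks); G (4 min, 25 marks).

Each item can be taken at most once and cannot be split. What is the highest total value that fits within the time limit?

173 marks

Check high-value combinations within 18 min:
- A+B+C+E: time 8+4+4+2=18, value 45+38+41+49=173
- A+C+E+G: time 8+4+2+4=18, value 45+41+49+25=160
- B+C+E+F: time 4+4+2+5=15, value 38+41+49+30=158
- A+B+E+G: time 8+4+2+4=18, value 45+38+49+25=157
- B+C+E+G: time 4+4+2+4=14, value 38+41+49+25=153
Best: 173 marks.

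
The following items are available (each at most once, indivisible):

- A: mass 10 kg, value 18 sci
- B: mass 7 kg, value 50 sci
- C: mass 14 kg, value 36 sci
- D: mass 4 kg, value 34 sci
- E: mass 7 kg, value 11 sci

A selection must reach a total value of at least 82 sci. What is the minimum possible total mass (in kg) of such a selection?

Subsets with value ≥ 82, sorted by total mass:
- B+D: mass 11, value 84
- B+D+E: mass 18, value 95
- A+B+D: mass 21, value 102
- B+C: mass 21, value 86
Minimum mass: 11 kg.

11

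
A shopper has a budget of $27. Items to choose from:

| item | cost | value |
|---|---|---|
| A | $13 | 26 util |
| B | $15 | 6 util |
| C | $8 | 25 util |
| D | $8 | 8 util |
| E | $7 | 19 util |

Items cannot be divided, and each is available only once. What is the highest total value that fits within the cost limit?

Check high-value combinations within $27:
- C+D+E: cost 8+8+7=23, value 25+8+19=52
- A+C: cost 13+8=21, value 26+25=51
- A+E: cost 13+7=20, value 26+19=45
- C+E: cost 8+7=15, value 25+19=44
- A+D: cost 13+8=21, value 26+8=34
Best: 52 util.

52 util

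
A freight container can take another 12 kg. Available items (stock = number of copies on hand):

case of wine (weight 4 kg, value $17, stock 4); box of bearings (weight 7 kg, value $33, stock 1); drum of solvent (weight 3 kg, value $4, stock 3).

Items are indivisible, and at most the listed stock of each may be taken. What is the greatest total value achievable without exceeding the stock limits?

Top feasible selections:
- 3×case of wine: weight 12, value 51
- 1×case of wine + 1×box of bearings: weight 11, value 50
- 2×case of wine + 1×drum of solvent: weight 11, value 38
Best: $51.

$51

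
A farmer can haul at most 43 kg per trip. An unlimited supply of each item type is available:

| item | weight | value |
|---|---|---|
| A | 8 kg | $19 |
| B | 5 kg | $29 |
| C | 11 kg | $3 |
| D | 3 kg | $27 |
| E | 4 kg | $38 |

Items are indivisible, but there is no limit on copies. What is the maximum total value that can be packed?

Best value-per-unit is E at 38/4; filling with it alone gives 10×38 = 380.
Optimal mix: 1×D + 10×E → weight 43, value 407.

$407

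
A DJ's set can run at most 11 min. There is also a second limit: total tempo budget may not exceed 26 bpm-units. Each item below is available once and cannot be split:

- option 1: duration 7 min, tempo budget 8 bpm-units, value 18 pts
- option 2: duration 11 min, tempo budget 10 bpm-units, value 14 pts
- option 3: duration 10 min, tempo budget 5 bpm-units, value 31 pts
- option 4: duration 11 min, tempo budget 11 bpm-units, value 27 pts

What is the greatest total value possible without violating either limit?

31 pts

Feasible sets respecting both limits:
- option 3: duration 10, tempo budget 5, value 31
- option 4: duration 11, tempo budget 11, value 27
- option 1: duration 7, tempo budget 8, value 18
- option 2: duration 11, tempo budget 10, value 14
Best: 31 pts.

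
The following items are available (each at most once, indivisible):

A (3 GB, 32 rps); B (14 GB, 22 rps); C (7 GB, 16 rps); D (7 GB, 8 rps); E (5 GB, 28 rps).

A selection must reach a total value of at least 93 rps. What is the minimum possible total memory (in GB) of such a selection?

29

Subsets with value ≥ 93, sorted by total memory:
- A+B+C+E: memory 29, value 98
- A+B+C+D+E: memory 36, value 106
Minimum memory: 29 GB.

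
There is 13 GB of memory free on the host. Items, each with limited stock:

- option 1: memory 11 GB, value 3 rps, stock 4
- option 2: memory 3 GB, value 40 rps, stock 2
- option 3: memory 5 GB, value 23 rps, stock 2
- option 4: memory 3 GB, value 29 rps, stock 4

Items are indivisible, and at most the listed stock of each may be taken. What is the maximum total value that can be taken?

Top feasible selections:
- 2×option 2 + 2×option 4: memory 12, value 138
- 1×option 2 + 3×option 4: memory 12, value 127
- 4×option 4: memory 12, value 116
- 2×option 2 + 1×option 4: memory 9, value 109
Best: 138 rps.

138 rps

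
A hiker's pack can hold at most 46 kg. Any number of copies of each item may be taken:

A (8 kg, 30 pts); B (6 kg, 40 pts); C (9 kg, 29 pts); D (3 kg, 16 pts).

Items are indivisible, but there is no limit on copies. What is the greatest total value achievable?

Best value-per-unit is B at 40/6; filling with it alone gives 7×40 = 280.
Optimal mix: 7×B + 1×D → weight 45, value 296.

296 pts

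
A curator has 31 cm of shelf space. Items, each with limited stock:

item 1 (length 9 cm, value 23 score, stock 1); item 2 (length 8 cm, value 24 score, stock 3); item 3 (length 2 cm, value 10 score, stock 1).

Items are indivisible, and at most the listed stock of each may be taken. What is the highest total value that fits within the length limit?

82 score

Top feasible selections:
- 3×item 2 + 1×item 3: length 26, value 82
- 1×item 1 + 2×item 2 + 1×item 3: length 27, value 81
- 3×item 2: length 24, value 72
Best: 82 score.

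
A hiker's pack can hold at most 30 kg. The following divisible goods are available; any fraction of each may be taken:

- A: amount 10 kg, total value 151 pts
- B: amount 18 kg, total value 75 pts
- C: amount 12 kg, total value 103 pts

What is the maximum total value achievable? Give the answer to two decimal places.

287.33

Take in order of value per unit:
- A (151/10 per unit): all 10 → value 151, running total 151.00
- C (103/12 per unit): all 12 → value 103, running total 254.00
- B (75/18 per unit): 8 of 18 → value 8×75/18 = 33.3333, running total 287.33
Total 287.33.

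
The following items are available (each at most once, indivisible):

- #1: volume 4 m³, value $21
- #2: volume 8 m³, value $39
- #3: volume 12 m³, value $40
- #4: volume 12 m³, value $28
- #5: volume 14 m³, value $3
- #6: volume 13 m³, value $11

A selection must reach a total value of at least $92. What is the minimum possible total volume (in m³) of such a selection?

24

Subsets with value ≥ 92, sorted by total volume:
- #1+#2+#3: volume 24, value 100
- #2+#3+#4: volume 32, value 107
- #1+#2+#3+#4: volume 36, value 128
- #1+#2+#3+#6: volume 37, value 111
Minimum volume: 24 m³.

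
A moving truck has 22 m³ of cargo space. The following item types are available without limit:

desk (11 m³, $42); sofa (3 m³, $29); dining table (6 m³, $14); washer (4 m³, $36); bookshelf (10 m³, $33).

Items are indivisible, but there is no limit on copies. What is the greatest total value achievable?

$210

Best value-per-unit is sofa at 29/3; filling with it alone gives 7×29 = 203.
Optimal mix: 6×sofa + 1×washer → volume 22, value 210.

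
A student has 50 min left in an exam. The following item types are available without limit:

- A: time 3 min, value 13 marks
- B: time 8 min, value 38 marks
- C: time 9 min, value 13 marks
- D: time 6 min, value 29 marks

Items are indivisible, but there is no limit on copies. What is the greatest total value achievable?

241 marks

Best value-per-unit is D at 29/6; filling with it alone gives 8×29 = 232.
Optimal mix: 1×B + 7×D → time 50, value 241.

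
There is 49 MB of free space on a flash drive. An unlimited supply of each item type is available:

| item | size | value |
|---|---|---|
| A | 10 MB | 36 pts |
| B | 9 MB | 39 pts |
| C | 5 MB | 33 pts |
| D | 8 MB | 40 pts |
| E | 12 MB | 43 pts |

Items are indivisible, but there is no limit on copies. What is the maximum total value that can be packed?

304 pts

Best value-per-unit is C at 33/5; filling with it alone gives 9×33 = 297.
Optimal mix: 8×C + 1×D → size 48, value 304.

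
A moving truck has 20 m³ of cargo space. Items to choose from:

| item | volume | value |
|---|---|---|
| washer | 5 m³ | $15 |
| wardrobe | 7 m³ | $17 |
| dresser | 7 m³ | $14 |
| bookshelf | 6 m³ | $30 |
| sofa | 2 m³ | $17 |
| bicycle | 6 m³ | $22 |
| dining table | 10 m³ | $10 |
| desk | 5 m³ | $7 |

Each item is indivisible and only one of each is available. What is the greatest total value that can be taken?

$84

Check high-value combinations within 20 m³:
- washer+bookshelf+sofa+bicycle: volume 5+6+2+6=19, value 15+30+17+22=84
- washer+wardrobe+bookshelf+sofa: volume 5+7+6+2=20, value 15+17+30+17=79
- bookshelf+sofa+bicycle+desk: volume 6+2+6+5=19, value 30+17+22+7=76
- washer+dresser+bookshelf+sofa: volume 5+7+6+2=20, value 15+14+30+17=76
Best: $84.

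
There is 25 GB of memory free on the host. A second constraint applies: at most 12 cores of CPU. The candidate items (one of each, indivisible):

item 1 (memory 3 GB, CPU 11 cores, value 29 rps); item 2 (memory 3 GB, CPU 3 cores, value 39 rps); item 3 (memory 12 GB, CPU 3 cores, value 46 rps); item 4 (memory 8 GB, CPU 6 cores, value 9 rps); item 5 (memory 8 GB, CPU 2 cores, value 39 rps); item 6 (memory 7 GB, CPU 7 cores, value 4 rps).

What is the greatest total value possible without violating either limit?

124 rps

Feasible sets respecting both limits:
- item 2+item 3+item 5: memory 23, CPU 8, value 124
- item 2+item 3+item 4: memory 23, CPU 12, value 94
- item 2+item 4+item 5: memory 19, CPU 11, value 87
- item 2+item 3: memory 15, CPU 6, value 85
Best: 124 rps.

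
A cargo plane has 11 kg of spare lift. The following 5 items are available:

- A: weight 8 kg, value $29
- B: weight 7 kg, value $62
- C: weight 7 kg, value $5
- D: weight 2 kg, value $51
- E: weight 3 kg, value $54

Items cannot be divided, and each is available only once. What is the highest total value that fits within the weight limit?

This is a 0/1 knapsack; check combinations near the capacity.
- B+E: weight 7+3=10, value 62+54=116
- B+D: weight 7+2=9, value 62+51=113
- D+E: weight 2+3=5, value 51+54=105
- A+E: weight 8+3=11, value 29+54=83
- A+D: weight 8+2=10, value 29+51=80
Best: $116.

$116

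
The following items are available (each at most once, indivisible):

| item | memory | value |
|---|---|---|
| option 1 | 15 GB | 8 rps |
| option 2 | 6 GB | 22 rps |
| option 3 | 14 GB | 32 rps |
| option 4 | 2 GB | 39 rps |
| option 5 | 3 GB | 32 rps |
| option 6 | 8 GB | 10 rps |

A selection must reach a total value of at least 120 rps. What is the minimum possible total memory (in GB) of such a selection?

25

Subsets with value ≥ 120, sorted by total memory:
- option 2+option 3+option 4+option 5: memory 25, value 125
- option 2+option 3+option 4+option 5+option 6: memory 33, value 135
Minimum memory: 25 GB.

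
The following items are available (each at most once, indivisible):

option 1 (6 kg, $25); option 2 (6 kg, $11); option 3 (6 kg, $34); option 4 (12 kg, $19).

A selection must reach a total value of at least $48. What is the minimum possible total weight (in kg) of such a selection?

Subsets with value ≥ 48, sorted by total weight:
- option 1+option 3: weight 12, value 59
- option 1+option 2+option 3: weight 18, value 70
Minimum weight: 12 kg.

12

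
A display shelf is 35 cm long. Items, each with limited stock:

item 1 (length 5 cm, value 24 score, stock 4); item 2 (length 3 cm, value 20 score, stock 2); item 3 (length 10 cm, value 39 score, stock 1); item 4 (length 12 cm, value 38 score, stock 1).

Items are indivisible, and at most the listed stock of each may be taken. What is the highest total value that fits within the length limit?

155 score

Best selections within length 35 and stock limits:
- 4×item 1 + 1×item 2 + 1×item 3: length 33, value 155
- 4×item 1 + 1×item 2 + 1×item 4: length 35, value 154
- 3×item 1 + 2×item 2 + 1×item 3: length 31, value 151
Best: 155 score.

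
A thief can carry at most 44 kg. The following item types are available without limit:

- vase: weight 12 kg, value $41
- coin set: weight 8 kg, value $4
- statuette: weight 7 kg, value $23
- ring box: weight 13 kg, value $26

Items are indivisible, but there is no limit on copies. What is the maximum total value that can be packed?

$146

Best value-per-unit is vase at 41/12; filling with it alone gives 3×41 = 123.
Optimal mix: 3×vase + 1×statuette → weight 43, value 146.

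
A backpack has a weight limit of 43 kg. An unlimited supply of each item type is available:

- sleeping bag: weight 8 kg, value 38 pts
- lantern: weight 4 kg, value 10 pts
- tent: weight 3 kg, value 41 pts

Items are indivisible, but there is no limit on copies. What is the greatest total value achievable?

Best value-per-unit is tent at 41/3, and filling with it alone uses weight 14×3=42. No mix of the others beats 14×41 = 574.

574 pts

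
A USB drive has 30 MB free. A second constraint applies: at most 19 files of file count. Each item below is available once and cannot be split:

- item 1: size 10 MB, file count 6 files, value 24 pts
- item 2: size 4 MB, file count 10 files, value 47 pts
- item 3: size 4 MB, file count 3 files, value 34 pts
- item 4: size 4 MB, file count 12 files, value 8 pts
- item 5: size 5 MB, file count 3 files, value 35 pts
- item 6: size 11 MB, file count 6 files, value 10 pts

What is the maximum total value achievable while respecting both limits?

116 pts

Feasible sets respecting both limits:
- item 2+item 3+item 5: size 13, file count 16, value 116
- item 1+item 2+item 5: size 19, file count 19, value 106
- item 1+item 2+item 3: size 18, file count 19, value 105
Best: 116 pts.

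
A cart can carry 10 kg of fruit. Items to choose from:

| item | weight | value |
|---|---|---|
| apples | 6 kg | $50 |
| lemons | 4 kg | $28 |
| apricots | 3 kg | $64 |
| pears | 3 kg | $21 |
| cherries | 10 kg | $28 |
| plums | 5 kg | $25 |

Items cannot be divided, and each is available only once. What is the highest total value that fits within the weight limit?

$114

This is a 0/1 knapsack; check combinations near the capacity.
- apples+apricots: weight 6+3=9, value 50+64=114
- lemons+apricots+pears: weight 4+3+3=10, value 28+64+21=113
- lemons+apricots: weight 4+3=7, value 28+64=92
- apricots+plums: weight 3+5=8, value 64+25=89
- apricots+pears: weight 3+3=6, value 64+21=85
Best: $114.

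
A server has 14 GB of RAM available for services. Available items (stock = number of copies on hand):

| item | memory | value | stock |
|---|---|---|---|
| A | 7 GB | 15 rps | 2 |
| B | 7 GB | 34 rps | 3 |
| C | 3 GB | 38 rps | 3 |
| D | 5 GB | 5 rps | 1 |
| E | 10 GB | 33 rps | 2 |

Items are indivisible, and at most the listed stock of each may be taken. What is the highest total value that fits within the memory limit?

119 rps

Top feasible selections:
- 3×C + 1×D: memory 14, value 119
- 3×C: memory 9, value 114
- 1×B + 2×C: memory 13, value 110
- 1×A + 2×C: memory 13, value 91
Best: 119 rps.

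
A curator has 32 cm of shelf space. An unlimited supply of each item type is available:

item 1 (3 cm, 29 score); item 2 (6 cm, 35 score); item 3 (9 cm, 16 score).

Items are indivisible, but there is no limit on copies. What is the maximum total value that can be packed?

Best value-per-unit is item 1 at 29/3, and filling with it alone uses length 10×3=30. No mix of the others beats 10×29 = 290.

290 score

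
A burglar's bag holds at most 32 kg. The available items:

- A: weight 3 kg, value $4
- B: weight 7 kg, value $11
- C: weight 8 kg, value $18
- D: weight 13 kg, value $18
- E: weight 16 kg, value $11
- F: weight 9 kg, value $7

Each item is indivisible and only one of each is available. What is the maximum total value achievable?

This is a 0/1 knapsack; check combinations near the capacity.
- A+B+C+D: weight 3+7+8+13=31, value 4+11+18+18=51
- B+C+D: weight 7+8+13=28, value 11+18+18=47
- C+D+F: weight 8+13+9=30, value 18+18+7=43
Best: $51.

$51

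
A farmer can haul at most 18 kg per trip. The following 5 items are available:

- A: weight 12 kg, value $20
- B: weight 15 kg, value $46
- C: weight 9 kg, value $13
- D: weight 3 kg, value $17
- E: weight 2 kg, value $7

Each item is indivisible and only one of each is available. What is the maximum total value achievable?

Check high-value combinations within 18 kg:
- B+D: weight 15+3=18, value 46+17=63
- B+E: weight 15+2=17, value 46+7=53
- B: weight 15, value 46
- A+D+E: weight 12+3+2=17, value 20+17+7=44
Best: $63.

$63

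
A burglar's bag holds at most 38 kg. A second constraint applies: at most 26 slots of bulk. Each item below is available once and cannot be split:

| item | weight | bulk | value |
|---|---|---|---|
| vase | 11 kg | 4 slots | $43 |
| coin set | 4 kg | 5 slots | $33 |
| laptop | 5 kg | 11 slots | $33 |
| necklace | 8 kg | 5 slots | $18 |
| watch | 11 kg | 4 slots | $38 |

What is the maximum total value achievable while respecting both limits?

$147

Feasible sets respecting both limits:
- vase+coin set+laptop+watch: weight 31, bulk 24, value 147
- vase+coin set+necklace+watch: weight 34, bulk 18, value 132
- vase+laptop+necklace+watch: weight 35, bulk 24, value 132
- vase+coin set+laptop+necklace: weight 28, bulk 25, value 127
Best: $147.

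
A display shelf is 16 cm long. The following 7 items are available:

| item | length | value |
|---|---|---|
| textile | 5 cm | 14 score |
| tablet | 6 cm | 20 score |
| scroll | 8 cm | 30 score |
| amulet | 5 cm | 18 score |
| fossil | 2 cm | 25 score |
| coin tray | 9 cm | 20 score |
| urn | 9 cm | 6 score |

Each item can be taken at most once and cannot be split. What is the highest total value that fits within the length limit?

75 score

Check high-value combinations within 16 cm:
- tablet+scroll+fossil: length 6+8+2=16, value 20+30+25=75
- scroll+amulet+fossil: length 8+5+2=15, value 30+18+25=73
- textile+scroll+fossil: length 5+8+2=15, value 14+30+25=69
- tablet+amulet+fossil: length 6+5+2=13, value 20+18+25=63
Best: 75 score.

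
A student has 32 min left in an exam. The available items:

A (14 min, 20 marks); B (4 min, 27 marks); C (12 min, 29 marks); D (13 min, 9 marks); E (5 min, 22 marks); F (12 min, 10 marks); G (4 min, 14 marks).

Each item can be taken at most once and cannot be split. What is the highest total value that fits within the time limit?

Check high-value combinations within 32 min:
- B+C+E+G: time 4+12+5+4=25, value 27+29+22+14=92
- A+B+E+G: time 14+4+5+4=27, value 20+27+22+14=83
- B+C+F+G: time 4+12+12+4=32, value 27+29+10+14=80
- B+C+E: time 4+12+5=21, value 27+29+22=78
- A+B+C: time 14+4+12=30, value 20+27+29=76
Best: 92 marks.

92 marks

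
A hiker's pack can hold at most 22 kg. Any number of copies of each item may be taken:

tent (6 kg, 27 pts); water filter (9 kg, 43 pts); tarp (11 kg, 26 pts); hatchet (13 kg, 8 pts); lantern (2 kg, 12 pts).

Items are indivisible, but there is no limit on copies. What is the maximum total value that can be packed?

Best value-per-unit is lantern at 12/2, and filling with it alone uses weight 11×2=22. No mix of the others beats 11×12 = 132.

132 pts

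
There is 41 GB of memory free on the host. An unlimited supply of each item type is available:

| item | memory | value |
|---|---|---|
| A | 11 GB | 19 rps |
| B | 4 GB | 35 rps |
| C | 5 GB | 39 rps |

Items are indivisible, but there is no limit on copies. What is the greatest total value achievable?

354 rps

Best value-per-unit is B at 35/4; filling with it alone gives 10×35 = 350.
Optimal mix: 9×B + 1×C → memory 41, value 354.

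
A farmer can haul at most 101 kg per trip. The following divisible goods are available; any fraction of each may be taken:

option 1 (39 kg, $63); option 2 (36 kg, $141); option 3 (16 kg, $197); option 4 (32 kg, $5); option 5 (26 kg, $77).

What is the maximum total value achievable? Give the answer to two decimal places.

Take in order of value per unit:
- option 3 (197/16 per unit): all 16 → value 197, running total 197.00
- option 2 (141/36 per unit): all 36 → value 141, running total 338.00
- option 5 (77/26 per unit): all 26 → value 77, running total 415.00
- option 1 (63/39 per unit): 23 of 39 → value 23×63/39 = 37.1538, running total 452.15
Total 452.15.

452.15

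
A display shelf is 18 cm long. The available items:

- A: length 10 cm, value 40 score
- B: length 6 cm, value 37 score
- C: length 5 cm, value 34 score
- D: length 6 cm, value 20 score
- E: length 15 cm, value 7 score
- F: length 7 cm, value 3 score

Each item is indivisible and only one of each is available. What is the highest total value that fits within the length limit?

91 score

Check high-value combinations within 18 cm:
- B+C+D: length 6+5+6=17, value 37+34+20=91
- A+B: length 10+6=16, value 40+37=77
- A+C: length 10+5=15, value 40+34=74
- B+C+F: length 6+5+7=18, value 37+34+3=74
Best: 91 score.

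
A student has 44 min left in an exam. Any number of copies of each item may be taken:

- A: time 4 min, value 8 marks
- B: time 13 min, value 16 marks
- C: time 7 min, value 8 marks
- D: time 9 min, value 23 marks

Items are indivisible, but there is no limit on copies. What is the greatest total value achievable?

Best value-per-unit is D at 23/9; filling with it alone gives 4×23 = 92.
Optimal mix: 2×A + 4×D → time 44, value 108.

108 marks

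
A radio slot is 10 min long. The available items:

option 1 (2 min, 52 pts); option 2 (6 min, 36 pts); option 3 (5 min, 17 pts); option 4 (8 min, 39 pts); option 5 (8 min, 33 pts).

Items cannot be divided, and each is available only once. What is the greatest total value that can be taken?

Check high-value combinations within 10 min:
- option 1+option 4: duration 2+8=10, value 52+39=91
- option 1+option 2: duration 2+6=8, value 52+36=88
- option 1+option 5: duration 2+8=10, value 52+33=85
- option 1+option 3: duration 2+5=7, value 52+17=69
- option 1: duration 2, value 52
Best: 91 pts.

91 pts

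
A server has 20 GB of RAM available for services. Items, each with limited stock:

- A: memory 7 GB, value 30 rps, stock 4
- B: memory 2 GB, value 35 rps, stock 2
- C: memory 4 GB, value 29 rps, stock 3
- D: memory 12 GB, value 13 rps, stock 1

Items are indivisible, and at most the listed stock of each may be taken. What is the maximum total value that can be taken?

158 rps

Top feasible selections:
- 1×A + 2×B + 2×C: memory 19, value 158
- 2×B + 3×C: memory 16, value 157
Best: 158 rps.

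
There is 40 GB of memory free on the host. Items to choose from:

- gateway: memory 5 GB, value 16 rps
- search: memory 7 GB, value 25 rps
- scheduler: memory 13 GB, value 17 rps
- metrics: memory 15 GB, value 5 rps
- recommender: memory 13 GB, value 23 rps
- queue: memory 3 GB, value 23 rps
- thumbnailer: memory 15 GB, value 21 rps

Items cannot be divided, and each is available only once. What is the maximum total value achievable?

92 rps

Check high-value combinations within 40 GB:
- search+recommender+queue+thumbnailer: memory 7+13+3+15=38, value 25+23+23+21=92
- search+scheduler+recommender+queue: memory 7+13+13+3=36, value 25+17+23+23=88
- gateway+search+recommender+queue: memory 5+7+13+3=28, value 16+25+23+23=87
- search+scheduler+queue+thumbnailer: memory 7+13+3+15=38, value 25+17+23+21=86
Best: 92 rps.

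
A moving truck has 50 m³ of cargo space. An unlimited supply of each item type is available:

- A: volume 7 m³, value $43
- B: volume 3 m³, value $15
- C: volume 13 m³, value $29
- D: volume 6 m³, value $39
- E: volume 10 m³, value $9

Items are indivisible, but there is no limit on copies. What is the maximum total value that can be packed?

Best value-per-unit is D at 39/6; filling with it alone gives 8×39 = 312.
Optimal mix: 2×A + 6×D → volume 50, value 320.

$320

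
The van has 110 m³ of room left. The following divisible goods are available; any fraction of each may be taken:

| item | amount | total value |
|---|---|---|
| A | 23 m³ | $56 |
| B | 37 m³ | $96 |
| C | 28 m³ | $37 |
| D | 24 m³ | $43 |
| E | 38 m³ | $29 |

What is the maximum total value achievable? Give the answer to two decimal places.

Take in order of value per unit:
- B (96/37 per unit): all 37 → value 96, running total 96.00
- A (56/23 per unit): all 23 → value 56, running total 152.00
- D (43/24 per unit): all 24 → value 43, running total 195.00
- C (37/28 per unit): 26 of 28 → value 26×37/28 = 34.3571, running total 229.36
Total 229.36.

229.36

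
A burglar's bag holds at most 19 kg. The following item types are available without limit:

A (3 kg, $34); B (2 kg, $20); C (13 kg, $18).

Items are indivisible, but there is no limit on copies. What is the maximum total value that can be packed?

Best value-per-unit is A at 34/3; filling with it alone gives 6×34 = 204.
Optimal mix: 5×A + 2×B → weight 19, value 210.

$210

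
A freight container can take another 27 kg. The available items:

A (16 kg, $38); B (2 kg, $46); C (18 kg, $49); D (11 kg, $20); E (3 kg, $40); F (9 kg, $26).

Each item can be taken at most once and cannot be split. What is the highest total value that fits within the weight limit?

$135

Check high-value combinations within 27 kg:
- B+C+E: weight 2+18+3=23, value 46+49+40=135
- B+D+E+F: weight 2+11+3+9=25, value 46+20+40+26=132
- A+B+E: weight 16+2+3=21, value 38+46+40=124
- B+E+F: weight 2+3+9=14, value 46+40+26=112
- A+B+F: weight 16+2+9=27, value 38+46+26=110
Best: $135.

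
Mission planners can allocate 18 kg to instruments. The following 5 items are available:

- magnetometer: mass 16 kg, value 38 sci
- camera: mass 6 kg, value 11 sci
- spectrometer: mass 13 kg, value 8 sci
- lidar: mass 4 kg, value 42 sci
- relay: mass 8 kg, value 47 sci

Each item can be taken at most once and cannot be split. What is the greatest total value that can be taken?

100 sci

Check high-value combinations within 18 kg:
- camera+lidar+relay: mass 6+4+8=18, value 11+42+47=100
- lidar+relay: mass 4+8=12, value 42+47=89
- camera+relay: mass 6+8=14, value 11+47=58
Best: 100 sci.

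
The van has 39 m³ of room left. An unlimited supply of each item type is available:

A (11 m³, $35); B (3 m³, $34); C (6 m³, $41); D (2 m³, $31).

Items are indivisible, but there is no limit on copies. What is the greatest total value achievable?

Best value-per-unit is D at 31/2; filling with it alone gives 19×31 = 589.
Optimal mix: 1×B + 18×D → volume 39, value 592.

$592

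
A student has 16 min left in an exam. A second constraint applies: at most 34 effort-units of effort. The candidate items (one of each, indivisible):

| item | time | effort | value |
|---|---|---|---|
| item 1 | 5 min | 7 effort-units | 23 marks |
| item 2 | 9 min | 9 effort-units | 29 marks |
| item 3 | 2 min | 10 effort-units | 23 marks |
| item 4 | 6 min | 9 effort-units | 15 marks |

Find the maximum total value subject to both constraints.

75 marks

Feasible sets respecting both limits:
- item 1+item 2+item 3: time 16, effort 26, value 75
- item 1+item 3+item 4: time 13, effort 26, value 61
- item 1+item 2: time 14, effort 16, value 52
- item 2+item 3: time 11, effort 19, value 52
Best: 75 marks.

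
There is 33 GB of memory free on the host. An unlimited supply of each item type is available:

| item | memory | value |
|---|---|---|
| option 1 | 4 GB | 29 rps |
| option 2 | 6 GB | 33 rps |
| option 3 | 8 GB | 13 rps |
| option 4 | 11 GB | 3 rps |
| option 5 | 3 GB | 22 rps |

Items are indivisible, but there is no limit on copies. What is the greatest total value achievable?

Best value-per-unit is option 5 at 22/3, and filling with it alone uses memory 11×3=33. No mix of the others beats 11×22 = 242.

242 rps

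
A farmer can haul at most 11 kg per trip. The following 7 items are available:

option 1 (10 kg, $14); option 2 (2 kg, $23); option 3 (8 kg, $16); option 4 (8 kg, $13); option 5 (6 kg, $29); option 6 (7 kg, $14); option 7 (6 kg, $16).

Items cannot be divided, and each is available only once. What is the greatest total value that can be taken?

Check high-value combinations within 11 kg:
- option 2+option 5: weight 2+6=8, value 23+29=52
- option 2+option 7: weight 2+6=8, value 23+16=39
- option 2+option 3: weight 2+8=10, value 23+16=39
Best: $52.

$52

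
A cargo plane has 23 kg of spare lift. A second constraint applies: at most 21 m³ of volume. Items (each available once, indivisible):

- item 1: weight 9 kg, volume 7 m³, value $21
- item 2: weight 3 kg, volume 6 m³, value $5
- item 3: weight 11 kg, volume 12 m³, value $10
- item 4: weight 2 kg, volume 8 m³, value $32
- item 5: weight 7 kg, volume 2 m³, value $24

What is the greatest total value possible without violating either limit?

$77

Feasible sets respecting both limits:
- item 1+item 4+item 5: weight 18, volume 17, value 77
- item 2+item 4+item 5: weight 12, volume 16, value 61
- item 1+item 2+item 4: weight 14, volume 21, value 58
Best: $77.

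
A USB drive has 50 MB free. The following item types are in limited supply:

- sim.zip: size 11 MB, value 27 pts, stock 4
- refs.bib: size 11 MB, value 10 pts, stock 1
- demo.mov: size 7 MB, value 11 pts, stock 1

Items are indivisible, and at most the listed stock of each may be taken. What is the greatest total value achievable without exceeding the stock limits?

Top feasible selections:
- 4×sim.zip: size 44, value 108
- 3×sim.zip + 1×demo.mov: size 40, value 92
- 3×sim.zip + 1×refs.bib: size 44, value 91
Best: 108 pts.

108 pts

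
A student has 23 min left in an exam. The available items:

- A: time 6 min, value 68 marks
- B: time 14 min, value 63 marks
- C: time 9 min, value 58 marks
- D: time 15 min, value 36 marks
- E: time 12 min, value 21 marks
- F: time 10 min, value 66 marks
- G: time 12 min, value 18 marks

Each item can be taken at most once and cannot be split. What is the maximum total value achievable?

Check high-value combinations within 23 min:
- A+F: time 6+10=16, value 68+66=134
- A+B: time 6+14=20, value 68+63=131
- A+C: time 6+9=15, value 68+58=126
Best: 134 marks.

134 marks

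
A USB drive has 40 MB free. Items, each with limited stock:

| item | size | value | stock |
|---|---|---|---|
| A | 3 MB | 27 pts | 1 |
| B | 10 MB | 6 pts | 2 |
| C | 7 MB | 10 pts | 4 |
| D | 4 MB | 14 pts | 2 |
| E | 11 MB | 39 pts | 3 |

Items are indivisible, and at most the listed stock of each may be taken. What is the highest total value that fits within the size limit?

158 pts

Best selections within size 40 and stock limits:
- 1×A + 1×D + 3×E: size 40, value 158
- 1×A + 3×E: size 36, value 144
- 1×A + 1×C + 2×D + 2×E: size 40, value 143
- 1×A + 2×D + 2×E: size 33, value 133
Best: 158 pts.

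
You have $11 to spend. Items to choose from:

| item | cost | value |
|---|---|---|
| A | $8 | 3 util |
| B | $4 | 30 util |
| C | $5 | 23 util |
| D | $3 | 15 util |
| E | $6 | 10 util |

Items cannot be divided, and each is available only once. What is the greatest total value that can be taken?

53 util

Check high-value combinations within $11:
- B+C: cost 4+5=9, value 30+23=53
- B+D: cost 4+3=7, value 30+15=45
- B+E: cost 4+6=10, value 30+10=40
- C+D: cost 5+3=8, value 23+15=38
- C+E: cost 5+6=11, value 23+10=33
Best: 53 util.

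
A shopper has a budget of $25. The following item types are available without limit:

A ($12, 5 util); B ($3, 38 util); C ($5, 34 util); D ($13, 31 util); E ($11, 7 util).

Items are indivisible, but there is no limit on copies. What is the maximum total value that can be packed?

Best value-per-unit is B at 38/3, and filling with it alone uses cost 8×3=24. No mix of the others beats 8×38 = 304.

304 util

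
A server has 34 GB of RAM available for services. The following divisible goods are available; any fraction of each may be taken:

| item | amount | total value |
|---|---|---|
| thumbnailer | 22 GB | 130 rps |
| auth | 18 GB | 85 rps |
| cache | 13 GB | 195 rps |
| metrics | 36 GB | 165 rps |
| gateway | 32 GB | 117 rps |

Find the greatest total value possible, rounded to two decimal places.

Take in order of value per unit:
- cache (195/13 per unit): all 13 → value 195, running total 195.00
- thumbnailer (130/22 per unit): 21 of 22 → value 21×130/22 = 124.0909, running total 319.09
Total 319.09.

319.09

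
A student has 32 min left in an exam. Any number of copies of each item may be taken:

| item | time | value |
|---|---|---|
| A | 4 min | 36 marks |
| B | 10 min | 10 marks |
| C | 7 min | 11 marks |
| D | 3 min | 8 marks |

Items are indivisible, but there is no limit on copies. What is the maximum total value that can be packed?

Best value-per-unit is A at 36/4, and filling with it alone uses time 8×4=32. No mix of the others beats 8×36 = 288.

288 marks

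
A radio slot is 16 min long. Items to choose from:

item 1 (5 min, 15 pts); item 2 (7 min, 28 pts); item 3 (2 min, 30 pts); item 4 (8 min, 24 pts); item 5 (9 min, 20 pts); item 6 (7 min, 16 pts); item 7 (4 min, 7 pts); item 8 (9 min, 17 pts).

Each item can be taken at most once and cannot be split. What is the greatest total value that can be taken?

Check high-value combinations within 16 min:
- item 2+item 3+item 6: duration 7+2+7=16, value 28+30+16=74
- item 1+item 2+item 3: duration 5+7+2=14, value 15+28+30=73
- item 1+item 3+item 4: duration 5+2+8=15, value 15+30+24=69
Best: 74 pts.

74 pts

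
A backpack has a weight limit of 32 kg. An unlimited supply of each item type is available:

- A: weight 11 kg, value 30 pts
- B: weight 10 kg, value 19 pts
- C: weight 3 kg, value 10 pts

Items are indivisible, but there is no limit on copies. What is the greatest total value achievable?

100 pts

Best value-per-unit is C at 10/3; filling with it alone gives 10×10 = 100.
Optimal mix: 1×A + 7×C → weight 32, value 100.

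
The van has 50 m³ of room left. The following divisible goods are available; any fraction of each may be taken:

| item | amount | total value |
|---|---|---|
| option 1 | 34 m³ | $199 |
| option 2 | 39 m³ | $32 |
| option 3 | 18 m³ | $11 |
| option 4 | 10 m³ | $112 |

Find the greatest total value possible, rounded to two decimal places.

Take in order of value per unit:
- option 4 (112/10 per unit): all 10 → value 112, running total 112.00
- option 1 (199/34 per unit): all 34 → value 199, running total 311.00
- option 2 (32/39 per unit): 6 of 39 → value 6×32/39 = 4.9231, running total 315.92
Total 315.92.

315.92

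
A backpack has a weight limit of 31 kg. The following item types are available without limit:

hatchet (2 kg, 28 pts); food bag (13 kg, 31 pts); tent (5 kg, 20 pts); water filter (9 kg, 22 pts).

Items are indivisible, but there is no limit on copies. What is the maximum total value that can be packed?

Best value-per-unit is hatchet at 28/2, and filling with it alone uses weight 15×2=30. No mix of the others beats 15×28 = 420.

420 pts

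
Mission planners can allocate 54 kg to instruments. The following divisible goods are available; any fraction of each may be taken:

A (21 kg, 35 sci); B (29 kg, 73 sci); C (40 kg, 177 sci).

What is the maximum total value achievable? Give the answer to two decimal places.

Take in order of value per unit:
- C (177/40 per unit): all 40 → value 177, running total 177.00
- B (73/29 per unit): 14 of 29 → value 14×73/29 = 35.2414, running total 212.24
Total 212.24.

212.24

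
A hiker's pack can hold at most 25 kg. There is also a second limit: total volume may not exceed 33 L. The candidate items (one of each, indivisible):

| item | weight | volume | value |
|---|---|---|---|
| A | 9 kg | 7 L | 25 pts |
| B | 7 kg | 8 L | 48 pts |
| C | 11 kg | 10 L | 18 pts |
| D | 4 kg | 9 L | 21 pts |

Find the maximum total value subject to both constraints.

Feasible sets respecting both limits:
- A+B+D: weight 20, volume 24, value 94
- B+C+D: weight 22, volume 27, value 87
- A+B: weight 16, volume 15, value 73
Best: 94 pts.

94 pts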